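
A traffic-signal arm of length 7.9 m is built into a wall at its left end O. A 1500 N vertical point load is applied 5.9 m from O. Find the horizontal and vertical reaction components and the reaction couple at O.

ΣF_x = 0: O_x = 0.
ΣF_y = 0: O_y − 1500 = 0 → O_y = 1500 N.
ΣM about O: M_O − 1500·5.9 = 0 → M_O = 8850 N·m.

O_x = 0, O_y = 1500 N, M_O = 8850 N·m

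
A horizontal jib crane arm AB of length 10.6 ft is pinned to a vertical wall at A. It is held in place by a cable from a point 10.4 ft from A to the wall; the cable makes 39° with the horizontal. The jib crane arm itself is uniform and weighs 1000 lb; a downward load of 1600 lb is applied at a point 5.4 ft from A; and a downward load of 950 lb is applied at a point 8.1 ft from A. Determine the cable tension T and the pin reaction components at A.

ΣM about A: T·sin39°·10.4 − 1000·5.3 − 1600·5.4 − 950·8.1 = 0 → T = 21635/(10.4·0.62932) = 3305.61 ≈ 3306 lb.
ΣF_x = 0: A_x − T·cos39° = 0 → A_x = 3305.61 × 0.777146 = 2569 lb.
ΣF_y = 0: A_y + T·sin39° − 1000 − 1600 − 950 = 0 → A_y = 3550 − 3305.61 × 0.62932 = 1470 lb.

T = 3306 lb, A_x = 2569 lb, A_y = 1470 lb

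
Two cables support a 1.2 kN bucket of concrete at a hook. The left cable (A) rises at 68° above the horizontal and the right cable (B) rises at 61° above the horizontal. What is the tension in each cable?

T_A = 0.7486 kN, T_B = 0.5784 kN

ΣF_x = 0: −T_A·cos68° + T_B·cos61° = 0 → T_B = 0.772688·T_A.
ΣF_y = 0: T_A·sin68° + T_B·sin61° = 1.2.
Substitute: T_A·(0.927184 + 0.772688·0.87462) = 1.2 → T_A = 0.7486 kN.
Then T_B = 0.772688 × 0.7486 = 0.5784 kN.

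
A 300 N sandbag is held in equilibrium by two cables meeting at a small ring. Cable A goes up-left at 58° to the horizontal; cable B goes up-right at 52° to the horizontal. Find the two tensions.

ΣF_x = 0: −T_A·cos58° + T_B·cos52° = 0 → T_B = 0.860732·T_A.
ΣF_y = 0: T_A·sin58° + T_B·sin52° = 300.
Substitute: T_A·(0.848048 + 0.860732·0.788011) = 300 → T_A = 196.552 ≈ 196.6 N.
Then T_B = 0.860732 × 196.552 = 169.2 N.

T_A = 196.6 N, T_B = 169.2 N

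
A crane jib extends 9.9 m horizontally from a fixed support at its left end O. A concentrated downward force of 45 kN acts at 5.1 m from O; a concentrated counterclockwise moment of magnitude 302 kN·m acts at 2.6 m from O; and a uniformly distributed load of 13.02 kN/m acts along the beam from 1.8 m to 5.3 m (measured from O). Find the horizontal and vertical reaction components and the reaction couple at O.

O_x = 0, O_y = 90.57 kN, M_O = 89.27 kN·m

Resultant of the distributed load: 13.02 × 3.5 = 45.57 kN at 3.55 m from O.
ΣF_x = 0: O_x = 0.
ΣF_y = 0: O_y − 45 − 13.02·3.5 = 0 → O_y = 90.57 kN.
ΣM about O: M_O − 45·5.1 + 302 − (13.02·3.5)·3.55 = 0 → M_O = 89.27 kN·m.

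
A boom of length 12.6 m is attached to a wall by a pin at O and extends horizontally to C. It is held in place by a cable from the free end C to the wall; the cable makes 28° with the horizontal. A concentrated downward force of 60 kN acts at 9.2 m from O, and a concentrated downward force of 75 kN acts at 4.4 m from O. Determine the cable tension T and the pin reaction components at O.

T = 149.1 kN, O_x = 131.7 kN, O_y = 65.00 kN

ΣM about O: T·sin28°·12.6 − 60·9.2 − 75·4.4 = 0 → T = 882/(12.6·0.469472) = 149.104 ≈ 149.1 kN.
ΣF_x = 0: O_x − T·cos28° = 0 → O_x = 149.104 × 0.882948 = 131.7 kN.
ΣF_y = 0: O_y + T·sin28° − 60 − 75 = 0 → O_y = 135 − 149.104 × 0.469472 = 65.00 kN.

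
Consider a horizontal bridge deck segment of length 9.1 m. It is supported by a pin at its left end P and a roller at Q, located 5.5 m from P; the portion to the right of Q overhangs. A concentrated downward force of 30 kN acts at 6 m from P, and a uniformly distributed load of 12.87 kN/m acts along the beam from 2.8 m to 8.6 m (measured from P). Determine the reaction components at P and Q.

Resultant of the distributed load: 12.87 × 5.8 = 74.646 kN at 5.7 m from P.
Moments about P: Q_y·5.5 − 30·6 − (12.87·5.8)·5.7 = 0 → Q_y = 605.4822/5.5 = 110.088 ≈ 110.1 kN.
ΣF_y = 0: P_y + 110.088 − 30 − 12.87·5.8 = 0 → P_y = -5.442 kN.
ΣF_x = 0: no horizontal applied forces, so P_x = 0.

P_x = 0, P_y = -5.442 kN, Q_y = 110.1 kN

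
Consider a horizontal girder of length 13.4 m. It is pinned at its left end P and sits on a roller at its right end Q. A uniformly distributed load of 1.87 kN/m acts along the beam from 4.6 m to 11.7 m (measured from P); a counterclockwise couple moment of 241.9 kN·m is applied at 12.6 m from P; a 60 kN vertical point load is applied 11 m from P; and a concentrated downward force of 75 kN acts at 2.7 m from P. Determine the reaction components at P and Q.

Resultant of the distributed load: 1.87 × 7.1 = 13.277 kN at 8.15 m from P.
Moments about P: Q_y·13.4 − (1.87·7.1)·8.15 + 241.9 − 60·11 − 75·2.7 = 0 → Q_y = 728.80755/13.4 = 54.3886 ≈ 54.39 kN.
ΣF_y = 0: P_y + 54.3886 − 1.87·7.1 − 60 − 75 = 0 → P_y = 93.89 kN.
ΣF_x = 0: no horizontal applied forces, so P_x = 0.

P_x = 0, P_y = 93.89 kN, Q_y = 54.39 kN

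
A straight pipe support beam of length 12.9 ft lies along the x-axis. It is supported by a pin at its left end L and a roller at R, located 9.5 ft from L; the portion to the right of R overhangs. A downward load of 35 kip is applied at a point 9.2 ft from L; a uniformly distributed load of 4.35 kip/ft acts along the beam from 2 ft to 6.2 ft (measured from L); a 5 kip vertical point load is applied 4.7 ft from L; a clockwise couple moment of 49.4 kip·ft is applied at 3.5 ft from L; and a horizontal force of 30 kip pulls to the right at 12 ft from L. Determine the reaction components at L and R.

Resultant of the distributed load: 4.35 × 4.2 = 18.27 kip at 4.1 ft from L.
ΣM about L: R_y·9.5 − 35·9.2 − (4.35·4.2)·4.1 − 5·4.7 − 49.4 = 0 → R_y = 469.807/9.5 = 49.4534 ≈ 49.45 kip.
ΣF_y = 0: L_y + 49.4534 − 35 − 4.35·4.2 − 5 = 0 → L_y = 8.817 kip.
ΣF_x = 0: L_x + 30 = 0 → L_x = -30.00 kip.

L_x = -30.00 kip, L_y = 8.817 kip, R_y = 49.45 kip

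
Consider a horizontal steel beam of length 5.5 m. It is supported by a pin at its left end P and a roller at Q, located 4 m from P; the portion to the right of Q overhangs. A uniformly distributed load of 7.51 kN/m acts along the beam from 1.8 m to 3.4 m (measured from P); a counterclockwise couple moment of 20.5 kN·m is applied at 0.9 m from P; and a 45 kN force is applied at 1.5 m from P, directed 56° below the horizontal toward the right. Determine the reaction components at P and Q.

Resultant of the distributed load: 7.51 × 1.6 = 12.016 kN at 2.6 m from P.
Taking moments about P: Q_y·4 − (7.51·1.6)·2.6 + 20.5 − 45·sin56°·1.5 = 0 → Q_y = 66.7016/4 = 16.6754 ≈ 16.68 kN.
ΣF_y = 0: P_y + 16.6754 − 7.51·1.6 − 45·sin56° = 0 → P_y = 32.65 kN.
ΣF_x = 0: P_x + 45·cos56° = 0 → P_x = -25.16 kN.

P_x = -25.16 kN, P_y = 32.65 kN, Q_y = 16.68 kN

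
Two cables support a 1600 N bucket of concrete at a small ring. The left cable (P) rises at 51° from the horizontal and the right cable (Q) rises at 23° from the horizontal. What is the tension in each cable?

ΣF_x = 0: −T_P·cos51° + T_Q·cos23° = 0 → T_Q = 0.683669·T_P.
ΣF_y = 0: T_P·sin51° + T_Q·sin23° = 1600.
Substitute: T_P·(0.777146 + 0.683669·0.390731) = 1600 → T_P = 1532.16 ≈ 1532 N.
Then T_Q = 0.683669 × 1532.16 = 1047 N.

T_P = 1532 N, T_Q = 1047 N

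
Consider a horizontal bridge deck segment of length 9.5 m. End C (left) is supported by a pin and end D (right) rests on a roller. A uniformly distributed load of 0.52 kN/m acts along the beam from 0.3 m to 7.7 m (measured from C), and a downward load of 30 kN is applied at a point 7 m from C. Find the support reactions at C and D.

Resultant of the distributed load: 0.52 × 7.4 = 3.848 kN at 4 m from C.
Moments about C: D_y·9.5 − (0.52·7.4)·4 − 30·7 = 0 → D_y = 225.392/9.5 = 23.7255 ≈ 23.73 kN.
ΣF_y = 0: C_y + 23.7255 − 0.52·7.4 − 30 = 0 → C_y = 10.12 kN.
ΣF_x = 0: no horizontal applied forces, so C_x = 0.

C_x = 0, C_y = 10.12 kN, D_y = 23.73 kN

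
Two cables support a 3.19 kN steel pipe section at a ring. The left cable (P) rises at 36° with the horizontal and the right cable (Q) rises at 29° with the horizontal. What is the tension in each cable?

ΣF_x = 0: −T_P·cos36° + T_Q·cos29° = 0 → T_Q = 0.924993·T_P.
ΣF_y = 0: T_P·sin36° + T_Q·sin29° = 3.19.
Substitute: T_P·(0.587785 + 0.924993·0.48481) = 3.19 → T_P = 3.07846 ≈ 3.078 kN.
Then T_Q = 0.924993 × 3.07846 = 2.848 kN.

T_P = 3.078 kN, T_Q = 2.848 kN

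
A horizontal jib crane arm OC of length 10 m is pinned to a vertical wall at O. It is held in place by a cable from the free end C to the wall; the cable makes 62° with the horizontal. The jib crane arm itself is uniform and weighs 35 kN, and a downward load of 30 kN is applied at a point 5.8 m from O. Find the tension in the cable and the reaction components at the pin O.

ΣM about O: T·sin62°·10 − 35·5 − 30·5.8 = 0 → T = 349/(10·0.882948) = 39.5267 ≈ 39.53 kN.
ΣF_x = 0: O_x − T·cos62° = 0 → O_x = 39.5267 × 0.469472 = 18.56 kN.
ΣF_y = 0: O_y + T·sin62° − 35 − 30 = 0 → O_y = 65 − 39.5267 × 0.882948 = 30.10 kN.

T = 39.53 kN, O_x = 18.56 kN, O_y = 30.10 kN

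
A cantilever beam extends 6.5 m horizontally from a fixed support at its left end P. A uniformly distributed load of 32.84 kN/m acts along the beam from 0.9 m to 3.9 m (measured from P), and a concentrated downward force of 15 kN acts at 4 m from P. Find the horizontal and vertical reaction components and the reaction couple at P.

Resultant of the distributed load: 32.84 × 3 = 98.52 kN at 2.4 m from P.
ΣF_x = 0: P_x = 0.
ΣF_y = 0: P_y − 32.84·3 − 15 = 0 → P_y = 113.5 kN.
ΣM about P: M_P − (32.84·3)·2.4 − 15·4 = 0 → M_P = 296.4 kN·m.

P_x = 0, P_y = 113.5 kN, M_P = 296.4 kN·m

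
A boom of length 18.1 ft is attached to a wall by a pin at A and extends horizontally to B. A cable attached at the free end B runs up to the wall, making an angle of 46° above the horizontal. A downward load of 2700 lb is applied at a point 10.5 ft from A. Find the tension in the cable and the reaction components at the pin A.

ΣM about A: T·sin46°·18.1 − 2700·10.5 = 0 → T = 28350/(18.1·0.71934) = 2177.41 ≈ 2177 lb.
ΣF_x = 0: A_x − T·cos46° = 0 → A_x = 2177.41 × 0.694658 = 1513 lb.
ΣF_y = 0: A_y + T·sin46° − 2700 = 0 → A_y = 2700 − 2177.41 × 0.71934 = 1134 lb.

T = 2177 lb, A_x = 1513 lb, A_y = 1134 lb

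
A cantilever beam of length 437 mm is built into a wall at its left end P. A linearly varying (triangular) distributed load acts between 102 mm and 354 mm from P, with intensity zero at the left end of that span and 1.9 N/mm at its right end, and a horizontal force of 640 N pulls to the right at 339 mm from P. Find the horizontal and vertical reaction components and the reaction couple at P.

P_x = -640.0 N, P_y = 239.4 N, M_P = 64640 N·mm

Resultant of the triangular load: ½ × 1.9 × 252 = 239.4 N, acting at 270 mm from P (one-third of the span from the peak).
ΣF_x = 0: P_x + 640 = 0 → P_x = -640.0 N.
ΣF_y = 0: P_y − ½·1.9·252 = 0 → P_y = 239.4 N.
ΣM about P: M_P − (½·1.9·252)·270 = 0 → M_P = 64640 N·mm.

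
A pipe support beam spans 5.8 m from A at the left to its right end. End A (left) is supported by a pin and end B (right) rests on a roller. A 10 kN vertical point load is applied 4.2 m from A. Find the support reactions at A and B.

Taking moments about A: B_y·5.8 − 10·4.2 = 0 → B_y = 42/5.8 = 7.24138 ≈ 7.241 kN.
ΣF_y = 0: A_y + 7.24138 − 10 = 0 → A_y = 2.759 kN.
ΣF_x = 0: no horizontal applied forces, so A_x = 0.

A_x = 0, A_y = 2.759 kN, B_y = 7.241 kN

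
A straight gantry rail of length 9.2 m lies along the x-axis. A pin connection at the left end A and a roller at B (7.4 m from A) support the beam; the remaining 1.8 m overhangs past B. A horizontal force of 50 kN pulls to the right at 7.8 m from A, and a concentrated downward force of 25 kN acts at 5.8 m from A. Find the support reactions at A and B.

ΣM about A: B_y·7.4 − 25·5.8 = 0 → B_y = 145/7.4 = 19.5946 ≈ 19.59 kN.
ΣF_y = 0: A_y + 19.5946 − 25 = 0 → A_y = 5.405 kN.
ΣF_x = 0: A_x + 50 = 0 → A_x = -50.00 kN.

A_x = -50.00 kN, A_y = 5.405 kN, B_y = 19.59 kN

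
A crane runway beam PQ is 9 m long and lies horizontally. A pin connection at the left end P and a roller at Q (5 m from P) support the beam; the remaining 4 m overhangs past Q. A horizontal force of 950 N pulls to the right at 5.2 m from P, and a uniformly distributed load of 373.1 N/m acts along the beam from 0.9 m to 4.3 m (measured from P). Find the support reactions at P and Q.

P_x = -950.0 N, P_y = 608.9 N, Q_y = 659.6 N

Resultant of the distributed load: 373.1 × 3.4 = 1268.54 N at 2.6 m from P.
Taking moments about P: Q_y·5 − (373.1·3.4)·2.6 = 0 → Q_y = 3298.204/5 = 659.641 ≈ 659.6 N.
ΣF_y = 0: P_y + 659.641 − 373.1·3.4 = 0 → P_y = 608.9 N.
ΣF_x = 0: P_x + 950 = 0 → P_x = -950.0 N.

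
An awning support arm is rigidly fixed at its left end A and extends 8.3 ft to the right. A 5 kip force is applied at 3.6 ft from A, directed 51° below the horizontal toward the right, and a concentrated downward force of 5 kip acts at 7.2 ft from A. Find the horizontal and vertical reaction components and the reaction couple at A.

ΣF_x = 0: A_x + 5·cos51° = 0 → A_x = -3.147 kip.
ΣF_y = 0: A_y − 5·sin51° − 5 = 0 → A_y = 8.886 kip.
ΣM about A: M_A − 5·sin51°·3.6 − 5·7.2 = 0 → M_A = 49.99 kip·ft.

A_x = -3.147 kip, A_y = 8.886 kip, M_A = 49.99 kip·ft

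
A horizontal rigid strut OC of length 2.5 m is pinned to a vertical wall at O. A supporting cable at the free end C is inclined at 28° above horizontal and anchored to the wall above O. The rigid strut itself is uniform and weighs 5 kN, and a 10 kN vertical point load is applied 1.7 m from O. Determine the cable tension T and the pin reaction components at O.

T = 19.81 kN, O_x = 17.49 kN, O_y = 5.700 kN

ΣM about O: T·sin28°·2.5 − 5·1.25 − 10·1.7 = 0 → T = 23.25/(2.5·0.469472) = 19.8095 ≈ 19.81 kN.
ΣF_x = 0: O_x − T·cos28° = 0 → O_x = 19.8095 × 0.882948 = 17.49 kN.
ΣF_y = 0: O_y + T·sin28° − 5 − 10 = 0 → O_y = 15 − 19.8095 × 0.469472 = 5.700 kN.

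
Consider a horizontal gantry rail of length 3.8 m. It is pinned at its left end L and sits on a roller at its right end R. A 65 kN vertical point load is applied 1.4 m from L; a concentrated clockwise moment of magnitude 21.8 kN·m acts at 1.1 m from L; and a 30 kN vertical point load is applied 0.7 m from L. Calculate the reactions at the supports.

ΣM about L: R_y·3.8 − 65·1.4 − 21.8 − 30·0.7 = 0 → R_y = 133.8/3.8 = 35.2105 ≈ 35.21 kN.
ΣF_y = 0: L_y + 35.2105 − 65 − 30 = 0 → L_y = 59.79 kN.
ΣF_x = 0: no horizontal applied forces, so L_x = 0.

L_x = 0, L_y = 59.79 kN, R_y = 35.21 kN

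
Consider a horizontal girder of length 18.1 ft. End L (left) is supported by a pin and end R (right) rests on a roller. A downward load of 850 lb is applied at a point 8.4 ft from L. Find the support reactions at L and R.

Moments about L: R_y·18.1 − 850·8.4 = 0 → R_y = 7140/18.1 = 394.475 ≈ 394.5 lb.
ΣF_y = 0: L_y + 394.475 − 850 = 0 → L_y = 455.5 lb.
ΣF_x = 0: no horizontal applied forces, so L_x = 0.

L_x = 0, L_y = 455.5 lb, R_y = 394.5 lb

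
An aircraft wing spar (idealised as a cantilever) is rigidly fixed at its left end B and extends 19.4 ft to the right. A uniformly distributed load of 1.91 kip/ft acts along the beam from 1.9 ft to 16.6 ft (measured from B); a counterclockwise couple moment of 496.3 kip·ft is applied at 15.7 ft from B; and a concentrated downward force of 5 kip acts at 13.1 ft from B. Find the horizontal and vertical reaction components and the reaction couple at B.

B_x = 0, B_y = 33.08 kip, M_B = -171.1 kip·ft

Resultant of the distributed load: 1.91 × 14.7 = 28.077 kip at 9.25 ft from B.
ΣF_x = 0: B_x = 0.
ΣF_y = 0: B_y − 1.91·14.7 − 5 = 0 → B_y = 33.08 kip.
ΣM about B: M_B − (1.91·14.7)·9.25 + 496.3 − 5·13.1 = 0 → M_B = -171.1 kip·ft.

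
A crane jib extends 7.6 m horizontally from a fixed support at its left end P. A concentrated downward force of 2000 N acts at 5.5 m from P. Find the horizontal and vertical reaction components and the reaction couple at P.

ΣF_x = 0: P_x = 0.
ΣF_y = 0: P_y − 2000 = 0 → P_y = 2000 N.
ΣM about P: M_P − 2000·5.5 = 0 → M_P = 11000 N·m.

P_x = 0, P_y = 2000 N, M_P = 11000 N·m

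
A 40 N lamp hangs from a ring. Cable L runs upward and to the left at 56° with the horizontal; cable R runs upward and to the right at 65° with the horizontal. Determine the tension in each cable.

T_L = 19.72 N, T_R = 26.09 N

ΣF_x = 0: −T_L·cos56° + T_R·cos65° = 0 → T_R = 1.32316·T_L.
ΣF_y = 0: T_L·sin56° + T_R·sin65° = 40.
Substitute: T_L·(0.829038 + 1.32316·0.906308) = 40 → T_L = 19.7216 ≈ 19.72 N.
Then T_R = 1.32316 × 19.7216 = 26.09 N.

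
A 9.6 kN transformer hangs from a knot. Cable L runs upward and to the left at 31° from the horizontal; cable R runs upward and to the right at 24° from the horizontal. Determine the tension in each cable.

T_L = 10.71 kN, T_R = 10.05 kN

ΣF_x = 0: −T_L·cos31° + T_R·cos24° = 0 → T_R = 0.938286·T_L.
ΣF_y = 0: T_L·sin31° + T_R·sin24° = 9.6.
Substitute: T_L·(0.515038 + 0.938286·0.406737) = 9.6 → T_L = 10.7062 ≈ 10.71 kN.
Then T_R = 0.938286 × 10.7062 = 10.05 kN.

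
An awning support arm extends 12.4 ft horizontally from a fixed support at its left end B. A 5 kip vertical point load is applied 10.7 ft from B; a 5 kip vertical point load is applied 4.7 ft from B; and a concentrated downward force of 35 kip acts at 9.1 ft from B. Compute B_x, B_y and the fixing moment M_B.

B_x = 0, B_y = 45.00 kip, M_B = 395.5 kip·ft

ΣF_x = 0: B_x = 0.
ΣF_y = 0: B_y − 5 − 5 − 35 = 0 → B_y = 45.00 kip.
ΣM about B: M_B − 5·10.7 − 5·4.7 − 35·9.1 = 0 → M_B = 395.5 kip·ft.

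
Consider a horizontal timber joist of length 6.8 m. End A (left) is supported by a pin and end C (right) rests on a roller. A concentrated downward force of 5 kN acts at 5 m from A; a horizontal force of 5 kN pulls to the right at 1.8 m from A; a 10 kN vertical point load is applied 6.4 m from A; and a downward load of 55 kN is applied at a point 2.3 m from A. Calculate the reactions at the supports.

Taking moments about A: C_y·6.8 − 5·5 − 10·6.4 − 55·2.3 = 0 → C_y = 215.5/6.8 = 31.6912 ≈ 31.69 kN.
ΣF_y = 0: A_y + 31.6912 − 5 − 10 − 55 = 0 → A_y = 38.31 kN.
ΣF_x = 0: A_x + 5 = 0 → A_x = -5.000 kN.

A_x = -5.000 kN, A_y = 38.31 kN, C_y = 31.69 kN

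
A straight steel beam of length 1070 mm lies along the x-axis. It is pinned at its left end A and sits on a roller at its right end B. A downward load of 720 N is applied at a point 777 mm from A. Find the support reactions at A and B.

A_x = 0, A_y = 197.2 N, B_y = 522.8 N

ΣM about A: B_y·1070 − 720·777 = 0 → B_y = 559440/1070 = 522.841 ≈ 522.8 N.
ΣF_y = 0: A_y + 522.841 − 720 = 0 → A_y = 197.2 N.
ΣF_x = 0: no horizontal applied forces, so A_x = 0.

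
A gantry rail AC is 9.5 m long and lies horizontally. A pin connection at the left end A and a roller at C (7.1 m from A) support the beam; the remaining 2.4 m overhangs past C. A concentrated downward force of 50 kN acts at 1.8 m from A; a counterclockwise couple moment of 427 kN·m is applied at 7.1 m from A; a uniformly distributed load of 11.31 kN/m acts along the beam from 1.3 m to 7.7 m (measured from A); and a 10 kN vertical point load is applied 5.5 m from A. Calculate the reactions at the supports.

Resultant of the distributed load: 11.31 × 6.4 = 72.384 kN at 4.5 m from A.
ΣM about A: C_y·7.1 − 50·1.8 + 427 − (11.31·6.4)·4.5 − 10·5.5 = 0 → C_y = 43.728/7.1 = 6.15887 ≈ 6.159 kN.
ΣF_y = 0: A_y + 6.15887 − 50 − 11.31·6.4 − 10 = 0 → A_y = 126.2 kN.
ΣF_x = 0: no horizontal applied forces, so A_x = 0.

A_x = 0, A_y = 126.2 kN, C_y = 6.159 kN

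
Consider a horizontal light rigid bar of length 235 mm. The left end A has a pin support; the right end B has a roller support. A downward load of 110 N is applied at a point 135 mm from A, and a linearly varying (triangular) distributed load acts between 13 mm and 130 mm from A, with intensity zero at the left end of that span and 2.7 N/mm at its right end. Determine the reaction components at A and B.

Resultant of the triangular load: ½ × 2.7 × 117 = 157.95 N, acting at 91 mm from A (one-third of the span from the peak).
Moments about A: B_y·235 − 110·135 − (½·2.7·117)·91 = 0 → B_y = 29223.45/235 = 124.355 ≈ 124.4 N.
ΣF_y = 0: A_y + 124.355 − 110 − ½·2.7·117 = 0 → A_y = 143.6 N.
ΣF_x = 0: no horizontal applied forces, so A_x = 0.

A_x = 0, A_y = 143.6 N, B_y = 124.4 N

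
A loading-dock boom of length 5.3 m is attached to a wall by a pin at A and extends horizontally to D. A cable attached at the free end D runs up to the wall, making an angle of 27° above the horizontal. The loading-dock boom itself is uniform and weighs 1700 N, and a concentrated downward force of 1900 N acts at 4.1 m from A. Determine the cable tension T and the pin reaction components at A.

T = 5110 N, A_x = 4553 N, A_y = 1280 N

ΣM about A: T·sin27°·5.3 − 1700·2.65 − 1900·4.1 = 0 → T = 12295/(5.3·0.45399) = 5109.83 ≈ 5110 N.
ΣF_x = 0: A_x − T·cos27° = 0 → A_x = 5109.83 × 0.891007 = 4553 N.
ΣF_y = 0: A_y + T·sin27° − 1700 − 1900 = 0 → A_y = 3600 − 5109.83 × 0.45399 = 1280 N.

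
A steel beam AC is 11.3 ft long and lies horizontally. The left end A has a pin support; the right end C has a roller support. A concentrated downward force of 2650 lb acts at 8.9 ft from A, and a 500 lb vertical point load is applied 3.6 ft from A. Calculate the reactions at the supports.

Moments about A: C_y·11.3 − 2650·8.9 − 500·3.6 = 0 → C_y = 25385/11.3 = 2246.46 ≈ 2246 lb.
ΣF_y = 0: A_y + 2246.46 − 2650 − 500 = 0 → A_y = 903.5 lb.
ΣF_x = 0: no horizontal applied forces, so A_x = 0.

A_x = 0, A_y = 903.5 lb, C_y = 2246 lb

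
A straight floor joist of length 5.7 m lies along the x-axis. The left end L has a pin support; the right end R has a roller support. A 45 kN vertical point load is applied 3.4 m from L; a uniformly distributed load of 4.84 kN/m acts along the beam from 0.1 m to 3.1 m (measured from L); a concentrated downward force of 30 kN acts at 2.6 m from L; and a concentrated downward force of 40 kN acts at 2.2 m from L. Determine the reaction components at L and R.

L_x = 0, L_y = 69.48 kN, R_y = 60.04 kN

Resultant of the distributed load: 4.84 × 3 = 14.52 kN at 1.6 m from L.
Taking moments about L: R_y·5.7 − 45·3.4 − (4.84·3)·1.6 − 30·2.6 − 40·2.2 = 0 → R_y = 342.232/5.7 = 60.0407 ≈ 60.04 kN.
ΣF_y = 0: L_y + 60.0407 − 45 − 4.84·3 − 30 − 40 = 0 → L_y = 69.48 kN.
ΣF_x = 0: no horizontal applied forces, so L_x = 0.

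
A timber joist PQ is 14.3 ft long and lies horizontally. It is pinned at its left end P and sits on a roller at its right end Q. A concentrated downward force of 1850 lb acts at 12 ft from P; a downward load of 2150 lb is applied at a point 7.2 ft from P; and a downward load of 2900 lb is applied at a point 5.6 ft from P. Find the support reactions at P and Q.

Taking moments about P: Q_y·14.3 − 1850·12 − 2150·7.2 − 2900·5.6 = 0 → Q_y = 53920/14.3 = 3770.63 ≈ 3771 lb.
ΣF_y = 0: P_y + 3770.63 − 1850 − 2150 − 2900 = 0 → P_y = 3129 lb.
ΣF_x = 0: no horizontal applied forces, so P_x = 0.

P_x = 0, P_y = 3129 lb, Q_y = 3771 lb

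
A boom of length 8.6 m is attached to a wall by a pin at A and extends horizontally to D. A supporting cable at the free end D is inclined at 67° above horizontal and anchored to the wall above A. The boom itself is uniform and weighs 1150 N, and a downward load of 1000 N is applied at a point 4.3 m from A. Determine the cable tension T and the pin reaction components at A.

T = 1168 N, A_x = 456.3 N, A_y = 1075 N

ΣM about A: T·sin67°·8.6 − 1150·4.3 − 1000·4.3 = 0 → T = 9245/(8.6·0.920505) = 1167.84 ≈ 1168 N.
ΣF_x = 0: A_x − T·cos67° = 0 → A_x = 1167.84 × 0.390731 = 456.3 N.
ΣF_y = 0: A_y + T·sin67° − 1150 − 1000 = 0 → A_y = 2150 − 1167.84 × 0.920505 = 1075 N.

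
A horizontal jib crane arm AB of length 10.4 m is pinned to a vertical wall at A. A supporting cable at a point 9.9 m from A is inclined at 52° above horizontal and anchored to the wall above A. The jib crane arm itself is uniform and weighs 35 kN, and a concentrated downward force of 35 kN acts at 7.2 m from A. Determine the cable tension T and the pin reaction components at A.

T = 55.63 kN, A_x = 34.25 kN, A_y = 26.16 kN

ΣM about A: T·sin52°·9.9 − 35·5.2 − 35·7.2 = 0 → T = 434/(9.9·0.788011) = 55.6317 ≈ 55.63 kN.
ΣF_x = 0: A_x − T·cos52° = 0 → A_x = 55.6317 × 0.615661 = 34.25 kN.
ΣF_y = 0: A_y + T·sin52° − 35 − 35 = 0 → A_y = 70 − 55.6317 × 0.788011 = 26.16 kN.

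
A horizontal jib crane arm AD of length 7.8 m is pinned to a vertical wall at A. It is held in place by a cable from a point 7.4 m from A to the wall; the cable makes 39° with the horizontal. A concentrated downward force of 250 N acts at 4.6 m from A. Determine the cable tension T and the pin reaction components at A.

T = 246.9 N, A_x = 191.9 N, A_y = 94.59 N

ΣM about A: T·sin39°·7.4 − 250·4.6 = 0 → T = 1150/(7.4·0.62932) = 246.942 ≈ 246.9 N.
ΣF_x = 0: A_x − T·cos39° = 0 → A_x = 246.942 × 0.777146 = 191.9 N.
ΣF_y = 0: A_y + T·sin39° − 250 = 0 → A_y = 250 − 246.942 × 0.62932 = 94.59 N.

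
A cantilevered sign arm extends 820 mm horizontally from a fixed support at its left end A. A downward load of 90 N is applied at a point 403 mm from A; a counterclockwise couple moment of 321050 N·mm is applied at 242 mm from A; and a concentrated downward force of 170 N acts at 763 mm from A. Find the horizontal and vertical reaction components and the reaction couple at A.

A_x = 0, A_y = 260.0 N, M_A = -155100 N·mm

ΣF_x = 0: A_x = 0.
ΣF_y = 0: A_y − 90 − 170 = 0 → A_y = 260.0 N.
ΣM about A: M_A − 90·403 + 321050 − 170·763 = 0 → M_A = -155100 N·mm.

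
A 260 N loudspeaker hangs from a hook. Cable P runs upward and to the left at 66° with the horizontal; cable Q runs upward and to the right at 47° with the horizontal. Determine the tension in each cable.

ΣF_x = 0: −T_P·cos66° + T_Q·cos47° = 0 → T_Q = 0.596389·T_P.
ΣF_y = 0: T_P·sin66° + T_Q·sin47° = 260.
Substitute: T_P·(0.913545 + 0.596389·0.731354) = 260 → T_P = 192.633 ≈ 192.6 N.
Then T_Q = 0.596389 × 192.633 = 114.9 N.

T_P = 192.6 N, T_Q = 114.9 N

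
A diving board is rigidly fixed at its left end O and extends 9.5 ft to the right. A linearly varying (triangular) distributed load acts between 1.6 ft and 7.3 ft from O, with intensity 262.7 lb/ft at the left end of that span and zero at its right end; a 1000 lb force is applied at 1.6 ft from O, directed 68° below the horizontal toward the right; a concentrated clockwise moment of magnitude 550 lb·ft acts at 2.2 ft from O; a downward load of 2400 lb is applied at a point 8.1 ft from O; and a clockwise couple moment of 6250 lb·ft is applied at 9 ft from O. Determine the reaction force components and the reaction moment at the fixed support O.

Resultant of the triangular load: ½ × 262.7 × 5.7 = 748.695 lb, acting at 3.5 ft from O (one-third of the span from the peak).
ΣF_x = 0: O_x + 1000·cos68° = 0 → O_x = -374.6 lb.
ΣF_y = 0: O_y − ½·262.7·5.7 − 1000·sin68° − 2400 = 0 → O_y = 4076 lb.
ΣM about O: M_O − (½·262.7·5.7)·3.5 − 1000·sin68°·1.6 − 550 − 2400·8.1 − 6250 = 0 → M_O = 30340 lb·ft.

O_x = -374.6 lb, O_y = 4076 lb, M_O = 30340 lb·ft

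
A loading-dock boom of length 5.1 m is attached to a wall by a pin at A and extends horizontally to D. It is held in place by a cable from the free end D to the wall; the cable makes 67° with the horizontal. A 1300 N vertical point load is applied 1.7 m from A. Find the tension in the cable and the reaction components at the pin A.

T = 470.8 N, A_x = 183.9 N, A_y = 866.7 N

ΣM about A: T·sin67°·5.1 − 1300·1.7 = 0 → T = 2210/(5.1·0.920505) = 470.756 ≈ 470.8 N.
ΣF_x = 0: A_x − T·cos67° = 0 → A_x = 470.756 × 0.390731 = 183.9 N.
ΣF_y = 0: A_y + T·sin67° − 1300 = 0 → A_y = 1300 − 470.756 × 0.920505 = 866.7 N.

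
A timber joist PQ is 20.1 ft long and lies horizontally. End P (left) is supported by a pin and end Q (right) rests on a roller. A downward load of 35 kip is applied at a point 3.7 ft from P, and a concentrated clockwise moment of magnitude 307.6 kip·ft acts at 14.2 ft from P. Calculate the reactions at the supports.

Taking moments about P: Q_y·20.1 − 35·3.7 − 307.6 = 0 → Q_y = 437.1/20.1 = 21.7463 ≈ 21.75 kip.
ΣF_y = 0: P_y + 21.7463 − 35 = 0 → P_y = 13.25 kip.
ΣF_x = 0: no horizontal applied forces, so P_x = 0.

P_x = 0, P_y = 13.25 kip, Q_y = 21.75 kip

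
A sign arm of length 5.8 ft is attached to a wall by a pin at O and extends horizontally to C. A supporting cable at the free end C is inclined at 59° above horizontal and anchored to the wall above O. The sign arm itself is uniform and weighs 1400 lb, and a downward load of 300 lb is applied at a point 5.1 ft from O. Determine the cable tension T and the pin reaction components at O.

T = 1124 lb, O_x = 579.1 lb, O_y = 736.2 lb

ΣM about O: T·sin59°·5.8 − 1400·2.9 − 300·5.1 = 0 → T = 5590/(5.8·0.857167) = 1124.39 ≈ 1124 lb.
ΣF_x = 0: O_x − T·cos59° = 0 → O_x = 1124.39 × 0.515038 = 579.1 lb.
ΣF_y = 0: O_y + T·sin59° − 1400 − 300 = 0 → O_y = 1700 − 1124.39 × 0.857167 = 736.2 lb.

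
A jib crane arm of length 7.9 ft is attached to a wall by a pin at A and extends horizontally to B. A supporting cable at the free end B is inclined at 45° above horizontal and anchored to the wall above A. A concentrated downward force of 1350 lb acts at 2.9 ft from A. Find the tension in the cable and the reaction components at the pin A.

T = 700.8 lb, A_x = 495.6 lb, A_y = 854.4 lb

ΣM about A: T·sin45°·7.9 − 1350·2.9 = 0 → T = 3915/(7.9·0.707107) = 700.841 ≈ 700.8 lb.
ΣF_x = 0: A_x − T·cos45° = 0 → A_x = 700.841 × 0.707107 = 495.6 lb.
ΣF_y = 0: A_y + T·sin45° − 1350 = 0 → A_y = 1350 − 700.841 × 0.707107 = 854.4 lb.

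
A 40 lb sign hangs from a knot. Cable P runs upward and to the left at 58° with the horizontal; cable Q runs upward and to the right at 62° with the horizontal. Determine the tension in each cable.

T_P = 21.68 lb, T_Q = 24.48 lb

ΣF_x = 0: −T_P·cos58° + T_Q·cos62° = 0 → T_Q = 1.12876·T_P.
ΣF_y = 0: T_P·sin58° + T_Q·sin62° = 40.
Substitute: T_P·(0.848048 + 1.12876·0.882948) = 40 → T_P = 21.6839 ≈ 21.68 lb.
Then T_Q = 1.12876 × 21.6839 = 24.48 lb.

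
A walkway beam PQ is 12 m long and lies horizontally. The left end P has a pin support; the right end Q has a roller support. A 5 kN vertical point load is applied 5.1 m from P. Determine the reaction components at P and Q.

Moments about P: Q_y·12 − 5·5.1 = 0 → Q_y = 25.5/12 = 2.125 kN.
ΣF_y = 0: P_y + 2.125 − 5 = 0 → P_y = 2.875 kN.
ΣF_x = 0: no horizontal applied forces, so P_x = 0.

P_x = 0, P_y = 2.875 kN, Q_y = 2.125 kN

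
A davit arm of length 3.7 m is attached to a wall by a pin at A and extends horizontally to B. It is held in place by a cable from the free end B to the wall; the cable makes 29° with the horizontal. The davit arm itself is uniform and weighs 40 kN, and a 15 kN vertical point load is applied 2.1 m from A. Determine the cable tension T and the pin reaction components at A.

ΣM about A: T·sin29°·3.7 − 40·1.85 − 15·2.1 = 0 → T = 105.5/(3.7·0.48481) = 58.8138 ≈ 58.81 kN.
ΣF_x = 0: A_x − T·cos29° = 0 → A_x = 58.8138 × 0.87462 = 51.44 kN.
ΣF_y = 0: A_y + T·sin29° − 40 − 15 = 0 → A_y = 55 − 58.8138 × 0.48481 = 26.49 kN.

T = 58.81 kN, A_x = 51.44 kN, A_y = 26.49 kN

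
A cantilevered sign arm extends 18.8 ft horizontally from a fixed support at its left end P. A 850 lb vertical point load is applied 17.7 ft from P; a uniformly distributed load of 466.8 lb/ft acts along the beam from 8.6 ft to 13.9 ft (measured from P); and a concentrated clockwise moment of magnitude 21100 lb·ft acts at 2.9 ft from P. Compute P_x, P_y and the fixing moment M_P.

Resultant of the distributed load: 466.8 × 5.3 = 2474.04 lb at 11.25 ft from P.
ΣF_x = 0: P_x = 0.
ΣF_y = 0: P_y − 850 − 466.8·5.3 = 0 → P_y = 3324 lb.
ΣM about P: M_P − 850·17.7 − (466.8·5.3)·11.25 − 21100 = 0 → M_P = 63980 lb·ft.

P_x = 0, P_y = 3324 lb, M_P = 63980 lb·ft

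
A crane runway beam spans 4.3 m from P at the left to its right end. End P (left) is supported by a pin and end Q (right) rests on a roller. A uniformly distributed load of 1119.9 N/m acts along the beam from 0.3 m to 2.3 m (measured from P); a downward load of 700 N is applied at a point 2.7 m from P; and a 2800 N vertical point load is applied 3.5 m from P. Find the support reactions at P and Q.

P_x = 0, P_y = 2344 N, Q_y = 3396 N

Resultant of the distributed load: 1119.9 × 2 = 2239.8 N at 1.3 m from P.
Moments about P: Q_y·4.3 − (1119.9·2)·1.3 − 700·2.7 − 2800·3.5 = 0 → Q_y = 14601.74/4.3 = 3395.75 ≈ 3396 N.
ΣF_y = 0: P_y + 3395.75 − 1119.9·2 − 700 − 2800 = 0 → P_y = 2344 N.
ΣF_x = 0: no horizontal applied forces, so P_x = 0.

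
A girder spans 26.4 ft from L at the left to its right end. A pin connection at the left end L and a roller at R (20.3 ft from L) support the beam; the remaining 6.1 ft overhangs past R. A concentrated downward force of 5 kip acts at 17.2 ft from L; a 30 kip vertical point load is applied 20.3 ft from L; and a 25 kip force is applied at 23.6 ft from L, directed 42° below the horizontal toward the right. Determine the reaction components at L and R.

L_x = -18.58 kip, L_y = -1.956 kip, R_y = 53.68 kip

Moments about L: R_y·20.3 − 5·17.2 − 30·20.3 − 25·sin42°·23.6 = 0 → R_y = 1089.79/20.3 = 53.6842 ≈ 53.68 kip.
ΣF_y = 0: L_y + 53.6842 − 5 − 30 − 25·sin42° = 0 → L_y = -1.956 kip.
ΣF_x = 0: L_x + 25·cos42° = 0 → L_x = -18.58 kip.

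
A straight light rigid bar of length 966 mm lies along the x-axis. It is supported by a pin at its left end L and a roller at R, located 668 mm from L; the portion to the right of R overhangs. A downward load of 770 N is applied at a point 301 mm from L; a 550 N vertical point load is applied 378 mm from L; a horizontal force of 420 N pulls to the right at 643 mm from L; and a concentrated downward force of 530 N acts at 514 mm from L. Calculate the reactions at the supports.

ΣM about L: R_y·668 − 770·301 − 550·378 − 530·514 = 0 → R_y = 712090/668 = 1066 N.
ΣF_y = 0: L_y + 1066 − 770 − 550 − 530 = 0 → L_y = 784.0 N.
ΣF_x = 0: L_x + 420 = 0 → L_x = -420.0 N.

L_x = -420.0 N, L_y = 784.0 N, R_y = 1066 N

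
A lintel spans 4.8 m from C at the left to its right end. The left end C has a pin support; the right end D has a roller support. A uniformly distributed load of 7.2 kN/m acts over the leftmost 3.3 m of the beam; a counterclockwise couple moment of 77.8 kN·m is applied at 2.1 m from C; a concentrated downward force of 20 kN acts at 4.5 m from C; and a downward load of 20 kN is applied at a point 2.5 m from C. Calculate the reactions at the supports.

C_x = 0, C_y = 42.63 kN, D_y = 21.13 kN

Resultant of the distributed load: 7.2 × 3.3 = 23.76 kN at 1.65 m from C.
ΣM about C: D_y·4.8 − (7.2·3.3)·1.65 + 77.8 − 20·4.5 − 20·2.5 = 0 → D_y = 101.404/4.8 = 21.1258 ≈ 21.13 kN.
ΣF_y = 0: C_y + 21.1258 − 7.2·3.3 − 20 − 20 = 0 → C_y = 42.63 kN.
ΣF_x = 0: no horizontal applied forces, so C_x = 0.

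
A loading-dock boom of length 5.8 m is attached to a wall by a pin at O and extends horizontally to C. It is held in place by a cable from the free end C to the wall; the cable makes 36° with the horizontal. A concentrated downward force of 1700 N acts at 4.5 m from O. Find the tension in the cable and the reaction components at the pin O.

T = 2244 N, O_x = 1815 N, O_y = 381.0 N

ΣM about O: T·sin36°·5.8 − 1700·4.5 = 0 → T = 7650/(5.8·0.587785) = 2243.96 ≈ 2244 N.
ΣF_x = 0: O_x − T·cos36° = 0 → O_x = 2243.96 × 0.809017 = 1815 N.
ΣF_y = 0: O_y + T·sin36° − 1700 = 0 → O_y = 1700 − 2243.96 × 0.587785 = 381.0 N.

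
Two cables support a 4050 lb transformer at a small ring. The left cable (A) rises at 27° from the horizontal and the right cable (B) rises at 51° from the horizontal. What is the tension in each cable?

ΣF_x = 0: −T_A·cos27° + T_B·cos51° = 0 → T_B = 1.41582·T_A.
ΣF_y = 0: T_A·sin27° + T_B·sin51° = 4050.
Substitute: T_A·(0.45399 + 1.41582·0.777146) = 4050 → T_A = 2605.69 ≈ 2606 lb.
Then T_B = 1.41582 × 2605.69 = 3689 lb.

T_A = 2606 lb, T_B = 3689 lb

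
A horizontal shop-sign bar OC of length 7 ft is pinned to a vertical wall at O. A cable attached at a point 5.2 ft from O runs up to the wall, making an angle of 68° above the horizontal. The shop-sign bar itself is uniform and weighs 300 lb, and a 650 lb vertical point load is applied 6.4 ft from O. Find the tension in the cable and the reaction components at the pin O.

T = 1081 lb, O_x = 404.8 lb, O_y = -51.92 lb

ΣM about O: T·sin68°·5.2 − 300·3.5 − 650·6.4 = 0 → T = 5210/(5.2·0.927184) = 1080.61 ≈ 1081 lb.
ΣF_x = 0: O_x − T·cos68° = 0 → O_x = 1080.61 × 0.374607 = 404.8 lb.
ΣF_y = 0: O_y + T·sin68° − 300 − 650 = 0 → O_y = 950 − 1080.61 × 0.927184 = -51.92 lb.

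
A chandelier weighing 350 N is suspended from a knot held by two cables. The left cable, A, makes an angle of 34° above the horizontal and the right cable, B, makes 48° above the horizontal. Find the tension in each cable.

ΣF_x = 0: −T_A·cos34° + T_B·cos48° = 0 → T_B = 1.23898·T_A.
ΣF_y = 0: T_A·sin34° + T_B·sin48° = 350.
Substitute: T_A·(0.559193 + 1.23898·0.743145) = 350 → T_A = 236.497 ≈ 236.5 N.
Then T_B = 1.23898 × 236.497 = 293.0 N.

T_A = 236.5 N, T_B = 293.0 N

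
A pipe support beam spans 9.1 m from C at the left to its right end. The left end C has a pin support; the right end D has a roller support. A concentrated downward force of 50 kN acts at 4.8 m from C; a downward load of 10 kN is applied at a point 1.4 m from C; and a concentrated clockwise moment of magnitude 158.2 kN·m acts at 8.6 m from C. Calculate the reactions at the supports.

Moments about C: D_y·9.1 − 50·4.8 − 10·1.4 − 158.2 = 0 → D_y = 412.2/9.1 = 45.2967 ≈ 45.30 kN.
ΣF_y = 0: C_y + 45.2967 − 50 − 10 = 0 → C_y = 14.70 kN.
ΣF_x = 0: no horizontal applied forces, so C_x = 0.

C_x = 0, C_y = 14.70 kN, D_y = 45.30 kN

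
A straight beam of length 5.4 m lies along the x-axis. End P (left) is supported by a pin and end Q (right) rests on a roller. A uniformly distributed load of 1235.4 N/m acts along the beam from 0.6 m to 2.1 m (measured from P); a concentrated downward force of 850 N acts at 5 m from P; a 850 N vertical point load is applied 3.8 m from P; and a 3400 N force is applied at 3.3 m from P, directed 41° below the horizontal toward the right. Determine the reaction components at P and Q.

P_x = -2566 N, P_y = 2572 N, Q_y = 3212 N

Resultant of the distributed load: 1235.4 × 1.5 = 1853.1 N at 1.35 m from P.
Moments about P: Q_y·5.4 − (1235.4·1.5)·1.35 − 850·5 − 850·3.8 − 3400·sin41°·3.3 = 0 → Q_y = 17342.7/5.4 = 3211.61 ≈ 3212 N.
ΣF_y = 0: P_y + 3211.61 − 1235.4·1.5 − 850 − 850 − 3400·sin41° = 0 → P_y = 2572 N.
ΣF_x = 0: P_x + 3400·cos41° = 0 → P_x = -2566 N.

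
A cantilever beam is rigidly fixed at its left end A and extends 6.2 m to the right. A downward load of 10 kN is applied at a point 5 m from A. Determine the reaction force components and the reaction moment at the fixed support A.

ΣF_x = 0: A_x = 0.
ΣF_y = 0: A_y − 10 = 0 → A_y = 10.00 kN.
ΣM about A: M_A − 10·5 = 0 → M_A = 50.00 kN·m.

A_x = 0, A_y = 10.00 kN, M_A = 50.00 kN·m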